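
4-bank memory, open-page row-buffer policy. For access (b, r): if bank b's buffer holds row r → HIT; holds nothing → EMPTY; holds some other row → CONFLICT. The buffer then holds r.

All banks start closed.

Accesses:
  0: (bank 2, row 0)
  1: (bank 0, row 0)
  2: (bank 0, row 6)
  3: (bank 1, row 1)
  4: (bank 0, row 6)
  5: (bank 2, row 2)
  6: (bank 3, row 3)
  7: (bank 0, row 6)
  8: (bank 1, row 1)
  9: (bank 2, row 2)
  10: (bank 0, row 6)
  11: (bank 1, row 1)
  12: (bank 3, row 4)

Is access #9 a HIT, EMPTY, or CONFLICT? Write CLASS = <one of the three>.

CLASS = HIT

#0 (2,0) E
#1 (0,0) E
#2 (0,6) C  (was 0)
#3 (1,1) E
#4 (0,6) H  (was 6)
#5 (2,2) C  (was 0)
#6 (3,3) E
#7 (0,6) H  (was 6)
#8 (1,1) H  (was 1)
#9 (2,2) H  (was 2)
#10 (0,6) H  (was 6)
#11 (1,1) H  (was 1)
#12 (3,4) C  (was 3)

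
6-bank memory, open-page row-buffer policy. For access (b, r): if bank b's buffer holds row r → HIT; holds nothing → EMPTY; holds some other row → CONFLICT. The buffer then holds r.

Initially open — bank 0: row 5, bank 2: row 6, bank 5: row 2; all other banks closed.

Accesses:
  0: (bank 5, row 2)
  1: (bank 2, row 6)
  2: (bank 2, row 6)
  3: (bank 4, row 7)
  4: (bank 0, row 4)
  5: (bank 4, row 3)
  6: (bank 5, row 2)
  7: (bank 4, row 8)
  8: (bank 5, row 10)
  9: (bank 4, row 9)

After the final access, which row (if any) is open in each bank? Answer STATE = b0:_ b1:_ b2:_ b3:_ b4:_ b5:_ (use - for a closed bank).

STATE = b0:4 b1:- b2:6 b3:- b4:9 b5:10

#0 (5,2) H  (was 2)
#1 (2,6) H  (was 6)
#2 (2,6) H  (was 6)
#3 (4,7) E
#4 (0,4) C  (was 5)
#5 (4,3) C  (was 7)
#6 (5,2) H  (was 2)
#7 (4,8) C  (was 3)
#8 (5,10) C  (was 2)
#9 (4,9) C  (was 8)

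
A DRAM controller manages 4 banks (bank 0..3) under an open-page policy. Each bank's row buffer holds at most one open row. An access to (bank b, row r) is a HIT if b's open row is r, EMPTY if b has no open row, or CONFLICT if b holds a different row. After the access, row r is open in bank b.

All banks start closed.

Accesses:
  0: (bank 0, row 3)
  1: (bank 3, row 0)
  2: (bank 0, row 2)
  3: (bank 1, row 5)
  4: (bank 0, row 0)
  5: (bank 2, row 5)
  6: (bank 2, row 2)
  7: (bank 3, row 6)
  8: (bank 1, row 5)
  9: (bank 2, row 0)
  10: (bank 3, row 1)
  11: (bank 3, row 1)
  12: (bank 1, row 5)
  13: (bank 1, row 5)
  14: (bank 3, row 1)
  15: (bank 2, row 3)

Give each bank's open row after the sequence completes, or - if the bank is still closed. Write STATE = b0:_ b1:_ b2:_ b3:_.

step 0: bank0 None->3 [EMPTY]
step 1: bank3 None->0 [EMPTY]
step 2: bank0 3->2 [CONFLICT]
step 3: bank1 None->5 [EMPTY]
step 4: bank0 2->0 [CONFLICT]
step 5: bank2 None->5 [EMPTY]
step 6: bank2 5->2 [CONFLICT]
step 7: bank3 0->6 [CONFLICT]
step 8: bank1 5->5 [HIT]
step 9: bank2 2->0 [CONFLICT]
step 10: bank3 6->1 [CONFLICT]
step 11: bank3 1->1 [HIT]
step 12: bank1 5->5 [HIT]
step 13: bank1 5->5 [HIT]
step 14: bank3 1->1 [HIT]
step 15: bank2 0->3 [CONFLICT]

STATE = b0:0 b1:5 b2:3 b3:1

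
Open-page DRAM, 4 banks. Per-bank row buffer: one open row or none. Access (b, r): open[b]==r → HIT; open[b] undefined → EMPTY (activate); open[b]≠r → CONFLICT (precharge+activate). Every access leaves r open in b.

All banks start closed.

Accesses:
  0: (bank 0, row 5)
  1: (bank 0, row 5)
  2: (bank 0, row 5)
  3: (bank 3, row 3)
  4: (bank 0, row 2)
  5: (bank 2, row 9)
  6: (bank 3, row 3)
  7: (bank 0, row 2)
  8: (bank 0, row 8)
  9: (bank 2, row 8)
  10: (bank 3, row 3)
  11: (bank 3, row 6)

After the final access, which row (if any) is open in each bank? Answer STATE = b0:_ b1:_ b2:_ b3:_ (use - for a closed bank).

STATE = b0:8 b1:- b2:8 b3:6

  [0] b0 r5: no row ⇒ E
  [1] b0 r5: had r5 ⇒ H
  [2] b0 r5: had r5 ⇒ H
  [3] b3 r3: no row ⇒ E
  [4] b0 r2: had r5 ⇒ C
  [5] b2 r9: no row ⇒ E
  [6] b3 r3: had r3 ⇒ H
  [7] b0 r2: had r2 ⇒ H
  [8] b0 r8: had r2 ⇒ C
  [9] b2 r8: had r9 ⇒ C
  [10] b3 r3: had r3 ⇒ H
  [11] b3 r6: had r3 ⇒ C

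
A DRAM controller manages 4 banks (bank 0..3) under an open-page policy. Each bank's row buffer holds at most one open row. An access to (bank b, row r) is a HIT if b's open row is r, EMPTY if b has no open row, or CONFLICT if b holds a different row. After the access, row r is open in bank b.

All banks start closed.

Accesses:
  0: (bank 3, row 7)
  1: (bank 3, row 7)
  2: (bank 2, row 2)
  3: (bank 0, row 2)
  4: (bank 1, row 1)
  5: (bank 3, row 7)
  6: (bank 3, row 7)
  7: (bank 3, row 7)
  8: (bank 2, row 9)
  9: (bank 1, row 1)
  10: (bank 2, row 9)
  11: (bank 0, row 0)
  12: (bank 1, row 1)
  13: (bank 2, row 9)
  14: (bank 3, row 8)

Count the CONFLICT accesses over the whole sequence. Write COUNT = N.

#0 (3,7) E
#1 (3,7) H  (was 7)
#2 (2,2) E
#3 (0,2) E
#4 (1,1) E
#5 (3,7) H  (was 7)
#6 (3,7) H  (was 7)
#7 (3,7) H  (was 7)
#8 (2,9) C  (was 2)
#9 (1,1) H  (was 1)
#10 (2,9) H  (was 9)
#11 (0,0) C  (was 2)
#12 (1,1) H  (was 1)
#13 (2,9) H  (was 9)
#14 (3,8) C  (was 7)

COUNT = 3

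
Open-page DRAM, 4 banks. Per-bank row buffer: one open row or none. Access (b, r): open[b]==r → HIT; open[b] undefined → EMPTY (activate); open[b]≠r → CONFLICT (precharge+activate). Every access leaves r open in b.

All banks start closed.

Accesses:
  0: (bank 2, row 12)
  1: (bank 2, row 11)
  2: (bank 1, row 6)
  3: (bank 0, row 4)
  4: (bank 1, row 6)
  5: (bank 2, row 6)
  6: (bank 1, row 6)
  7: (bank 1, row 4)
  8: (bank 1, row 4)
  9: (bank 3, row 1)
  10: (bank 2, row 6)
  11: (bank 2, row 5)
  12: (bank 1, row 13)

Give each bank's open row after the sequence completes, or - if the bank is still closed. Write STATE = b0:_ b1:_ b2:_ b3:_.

  [0] b2 r12: no row ⇒ E
  [1] b2 r11: had r12 ⇒ C
  [2] b1 r6: no row ⇒ E
  [3] b0 r4: no row ⇒ E
  [4] b1 r6: had r6 ⇒ H
  [5] b2 r6: had r11 ⇒ C
  [6] b1 r6: had r6 ⇒ H
  [7] b1 r4: had r6 ⇒ C
  [8] b1 r4: had r4 ⇒ H
  [9] b3 r1: no row ⇒ E
  [10] b2 r6: had r6 ⇒ H
  [11] b2 r5: had r6 ⇒ C
  [12] b1 r13: had r4 ⇒ C

STATE = b0:4 b1:13 b2:5 b3:1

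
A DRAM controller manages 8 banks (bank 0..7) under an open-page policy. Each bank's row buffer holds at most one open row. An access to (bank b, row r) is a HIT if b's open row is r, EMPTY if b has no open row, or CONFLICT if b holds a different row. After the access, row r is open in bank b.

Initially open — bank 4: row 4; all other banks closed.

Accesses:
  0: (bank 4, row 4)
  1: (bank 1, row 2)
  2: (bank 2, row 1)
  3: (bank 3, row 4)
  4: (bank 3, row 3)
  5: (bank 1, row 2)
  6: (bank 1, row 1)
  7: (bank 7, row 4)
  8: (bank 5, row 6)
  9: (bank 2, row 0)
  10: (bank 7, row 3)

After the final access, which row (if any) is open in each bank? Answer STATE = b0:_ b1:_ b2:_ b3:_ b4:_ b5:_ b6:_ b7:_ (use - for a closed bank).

STATE = b0:- b1:1 b2:0 b3:3 b4:4 b5:6 b6:- b7:3

  [0] b4 r4: had r4 ⇒ H
  [1] b1 r2: no row ⇒ E
  [2] b2 r1: no row ⇒ E
  [3] b3 r4: no row ⇒ E
  [4] b3 r3: had r4 ⇒ C
  [5] b1 r2: had r2 ⇒ H
  [6] b1 r1: had r2 ⇒ C
  [7] b7 r4: no row ⇒ E
  [8] b5 r6: no row ⇒ E
  [9] b2 r0: had r1 ⇒ C
  [10] b7 r3: had r4 ⇒ C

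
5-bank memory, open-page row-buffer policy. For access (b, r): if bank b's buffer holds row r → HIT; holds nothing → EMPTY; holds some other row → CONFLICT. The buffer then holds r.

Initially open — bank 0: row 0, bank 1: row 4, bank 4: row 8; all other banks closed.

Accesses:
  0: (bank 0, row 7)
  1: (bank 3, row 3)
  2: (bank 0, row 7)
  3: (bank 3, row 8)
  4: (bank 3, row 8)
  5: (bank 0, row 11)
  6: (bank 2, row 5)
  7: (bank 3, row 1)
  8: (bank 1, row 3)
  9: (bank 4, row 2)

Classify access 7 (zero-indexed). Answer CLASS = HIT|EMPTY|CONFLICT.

CLASS = CONFLICT

0: bank 0 row 7 — prev 0 → CONFLICT
1: bank 3 row 3 — prev None → EMPTY
2: bank 0 row 7 — prev 7 → HIT
3: bank 3 row 8 — prev 3 → CONFLICT
4: bank 3 row 8 — prev 8 → HIT
5: bank 0 row 11 — prev 7 → CONFLICT
6: bank 2 row 5 — prev None → EMPTY
7: bank 3 row 1 — prev 8 → CONFLICT
8: bank 1 row 3 — prev 4 → CONFLICT
9: bank 4 row 2 — prev 8 → CONFLICT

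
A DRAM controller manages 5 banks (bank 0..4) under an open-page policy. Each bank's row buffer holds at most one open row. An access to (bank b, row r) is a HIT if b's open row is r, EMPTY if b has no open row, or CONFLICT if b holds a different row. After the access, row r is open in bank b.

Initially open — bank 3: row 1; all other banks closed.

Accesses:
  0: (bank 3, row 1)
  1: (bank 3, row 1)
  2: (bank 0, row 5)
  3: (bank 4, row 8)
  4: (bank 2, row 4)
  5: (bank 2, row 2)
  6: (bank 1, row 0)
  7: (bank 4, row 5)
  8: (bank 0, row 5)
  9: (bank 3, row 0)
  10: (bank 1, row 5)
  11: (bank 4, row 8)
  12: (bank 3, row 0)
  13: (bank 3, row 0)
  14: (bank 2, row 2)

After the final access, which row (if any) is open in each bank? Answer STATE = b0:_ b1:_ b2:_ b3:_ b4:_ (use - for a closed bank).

STATE = b0:5 b1:5 b2:2 b3:0 b4:8

#0 (3,1) H  (was 1)
#1 (3,1) H  (was 1)
#2 (0,5) E
#3 (4,8) E
#4 (2,4) E
#5 (2,2) C  (was 4)
#6 (1,0) E
#7 (4,5) C  (was 8)
#8 (0,5) H  (was 5)
#9 (3,0) C  (was 1)
#10 (1,5) C  (was 0)
#11 (4,8) C  (was 5)
#12 (3,0) H  (was 0)
#13 (3,0) H  (was 0)
#14 (2,2) H  (was 2)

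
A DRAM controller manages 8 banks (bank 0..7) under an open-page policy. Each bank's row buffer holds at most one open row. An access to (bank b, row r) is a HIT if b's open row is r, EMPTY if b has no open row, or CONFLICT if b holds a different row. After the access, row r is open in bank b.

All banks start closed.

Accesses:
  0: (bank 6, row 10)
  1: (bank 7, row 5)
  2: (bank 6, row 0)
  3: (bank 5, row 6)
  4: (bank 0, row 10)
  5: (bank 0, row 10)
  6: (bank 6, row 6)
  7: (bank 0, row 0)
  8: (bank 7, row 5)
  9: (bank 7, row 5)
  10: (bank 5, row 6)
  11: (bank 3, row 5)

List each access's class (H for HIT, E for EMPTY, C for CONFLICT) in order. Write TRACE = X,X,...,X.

  [0] b6 r10: no row ⇒ E
  [1] b7 r5: no row ⇒ E
  [2] b6 r0: had r10 ⇒ C
  [3] b5 r6: no row ⇒ E
  [4] b0 r10: no row ⇒ E
  [5] b0 r10: had r10 ⇒ H
  [6] b6 r6: had r0 ⇒ C
  [7] b0 r0: had r10 ⇒ C
  [8] b7 r5: had r5 ⇒ H
  [9] b7 r5: had r5 ⇒ H
  [10] b5 r6: had r6 ⇒ H
  [11] b3 r5: no row ⇒ E

TRACE = E,E,C,E,E,H,C,C,H,H,H,E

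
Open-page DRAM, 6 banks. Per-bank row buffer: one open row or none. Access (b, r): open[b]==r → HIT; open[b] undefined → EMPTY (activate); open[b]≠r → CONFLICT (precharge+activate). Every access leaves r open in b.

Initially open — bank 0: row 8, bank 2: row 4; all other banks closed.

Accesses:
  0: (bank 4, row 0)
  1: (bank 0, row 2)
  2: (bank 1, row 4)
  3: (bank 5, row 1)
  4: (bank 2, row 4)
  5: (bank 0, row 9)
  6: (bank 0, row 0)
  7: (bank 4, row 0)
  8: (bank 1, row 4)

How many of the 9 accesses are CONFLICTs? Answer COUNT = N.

COUNT = 3

#0 (4,0) E
#1 (0,2) C  (was 8)
#2 (1,4) E
#3 (5,1) E
#4 (2,4) H  (was 4)
#5 (0,9) C  (was 2)
#6 (0,0) C  (was 9)
#7 (4,0) H  (was 0)
#8 (1,4) H  (was 4)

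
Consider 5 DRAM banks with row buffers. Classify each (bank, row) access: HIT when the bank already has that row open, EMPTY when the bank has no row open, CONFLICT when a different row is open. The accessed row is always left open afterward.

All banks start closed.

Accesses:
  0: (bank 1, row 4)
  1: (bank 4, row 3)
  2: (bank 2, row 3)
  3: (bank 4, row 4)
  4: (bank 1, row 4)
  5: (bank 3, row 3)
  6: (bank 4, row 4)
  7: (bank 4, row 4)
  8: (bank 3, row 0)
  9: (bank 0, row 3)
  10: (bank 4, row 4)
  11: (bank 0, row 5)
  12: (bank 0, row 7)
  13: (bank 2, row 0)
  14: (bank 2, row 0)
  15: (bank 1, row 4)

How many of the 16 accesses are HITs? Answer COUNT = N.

  [0] b1 r4: no row ⇒ E
  [1] b4 r3: no row ⇒ E
  [2] b2 r3: no row ⇒ E
  [3] b4 r4: had r3 ⇒ C
  [4] b1 r4: had r4 ⇒ H
  [5] b3 r3: no row ⇒ E
  [6] b4 r4: had r4 ⇒ H
  [7] b4 r4: had r4 ⇒ H
  [8] b3 r0: had r3 ⇒ C
  [9] b0 r3: no row ⇒ E
  [10] b4 r4: had r4 ⇒ H
  [11] b0 r5: had r3 ⇒ C
  [12] b0 r7: had r5 ⇒ C
  [13] b2 r0: had r3 ⇒ C
  [14] b2 r0: had r0 ⇒ H
  [15] b1 r4: had r4 ⇒ H

COUNT = 6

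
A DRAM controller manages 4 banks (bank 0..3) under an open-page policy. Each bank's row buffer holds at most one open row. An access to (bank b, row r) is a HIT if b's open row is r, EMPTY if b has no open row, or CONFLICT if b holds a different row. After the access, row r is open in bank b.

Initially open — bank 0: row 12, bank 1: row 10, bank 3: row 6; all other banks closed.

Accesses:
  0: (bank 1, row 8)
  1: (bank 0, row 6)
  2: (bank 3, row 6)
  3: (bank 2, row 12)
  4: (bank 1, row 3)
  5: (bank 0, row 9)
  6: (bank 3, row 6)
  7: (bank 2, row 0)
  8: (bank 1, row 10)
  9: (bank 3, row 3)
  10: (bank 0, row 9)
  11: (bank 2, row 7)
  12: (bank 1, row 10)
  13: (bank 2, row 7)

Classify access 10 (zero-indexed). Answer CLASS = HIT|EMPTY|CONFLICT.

  [0] b1 r8: had r10 ⇒ C
  [1] b0 r6: had r12 ⇒ C
  [2] b3 r6: had r6 ⇒ H
  [3] b2 r12: no row ⇒ E
  [4] b1 r3: had r8 ⇒ C
  [5] b0 r9: had r6 ⇒ C
  [6] b3 r6: had r6 ⇒ H
  [7] b2 r0: had r12 ⇒ C
  [8] b1 r10: had r3 ⇒ C
  [9] b3 r3: had r6 ⇒ C
  [10] b0 r9: had r9 ⇒ H
  [11] b2 r7: had r0 ⇒ C
  [12] b1 r10: had r10 ⇒ H
  [13] b2 r7: had r7 ⇒ H

CLASS = HIT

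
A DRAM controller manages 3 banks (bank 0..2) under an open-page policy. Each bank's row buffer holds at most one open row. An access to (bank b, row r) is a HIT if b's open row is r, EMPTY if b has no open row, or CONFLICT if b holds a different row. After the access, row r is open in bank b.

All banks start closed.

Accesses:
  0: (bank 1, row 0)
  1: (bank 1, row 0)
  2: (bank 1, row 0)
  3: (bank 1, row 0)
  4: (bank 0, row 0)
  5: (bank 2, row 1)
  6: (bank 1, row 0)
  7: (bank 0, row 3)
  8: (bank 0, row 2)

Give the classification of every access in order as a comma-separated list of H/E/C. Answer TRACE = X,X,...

0: bank 1 row 0 — prev None → EMPTY
1: bank 1 row 0 — prev 0 → HIT
2: bank 1 row 0 — prev 0 → HIT
3: bank 1 row 0 — prev 0 → HIT
4: bank 0 row 0 — prev None → EMPTY
5: bank 2 row 1 — prev None → EMPTY
6: bank 1 row 0 — prev 0 → HIT
7: bank 0 row 3 — prev 0 → CONFLICT
8: bank 0 row 2 — prev 3 → CONFLICT

TRACE = E,H,H,H,E,E,H,C,C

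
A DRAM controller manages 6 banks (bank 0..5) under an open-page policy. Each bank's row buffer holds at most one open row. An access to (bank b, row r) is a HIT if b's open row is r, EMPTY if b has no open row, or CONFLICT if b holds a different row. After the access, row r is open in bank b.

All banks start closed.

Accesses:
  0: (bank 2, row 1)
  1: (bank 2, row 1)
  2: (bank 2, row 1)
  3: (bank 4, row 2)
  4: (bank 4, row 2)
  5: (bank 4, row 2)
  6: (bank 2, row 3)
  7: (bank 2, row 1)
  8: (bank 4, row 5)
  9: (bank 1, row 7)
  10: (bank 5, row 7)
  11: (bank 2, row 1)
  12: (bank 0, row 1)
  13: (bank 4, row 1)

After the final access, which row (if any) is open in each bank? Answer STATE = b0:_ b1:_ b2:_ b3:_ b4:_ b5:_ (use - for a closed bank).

STATE = b0:1 b1:7 b2:1 b3:- b4:1 b5:7

  [0] b2 r1: no row ⇒ E
  [1] b2 r1: had r1 ⇒ H
  [2] b2 r1: had r1 ⇒ H
  [3] b4 r2: no row ⇒ E
  [4] b4 r2: had r2 ⇒ H
  [5] b4 r2: had r2 ⇒ H
  [6] b2 r3: had r1 ⇒ C
  [7] b2 r1: had r3 ⇒ C
  [8] b4 r5: had r2 ⇒ C
  [9] b1 r7: no row ⇒ E
  [10] b5 r7: no row ⇒ E
  [11] b2 r1: had r1 ⇒ H
  [12] b0 r1: no row ⇒ E
  [13] b4 r1: had r5 ⇒ C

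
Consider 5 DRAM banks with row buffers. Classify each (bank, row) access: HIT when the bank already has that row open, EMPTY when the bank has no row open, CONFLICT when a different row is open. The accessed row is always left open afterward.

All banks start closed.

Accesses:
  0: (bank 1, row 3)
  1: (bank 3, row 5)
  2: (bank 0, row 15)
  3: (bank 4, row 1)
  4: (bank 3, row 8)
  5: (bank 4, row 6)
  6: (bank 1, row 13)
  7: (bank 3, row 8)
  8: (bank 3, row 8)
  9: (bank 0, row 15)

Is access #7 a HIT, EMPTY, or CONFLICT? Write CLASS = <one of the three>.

#0 (1,3) E
#1 (3,5) E
#2 (0,15) E
#3 (4,1) E
#4 (3,8) C  (was 5)
#5 (4,6) C  (was 1)
#6 (1,13) C  (was 3)
#7 (3,8) H  (was 8)
#8 (3,8) H  (was 8)
#9 (0,15) H  (was 15)

CLASS = HIT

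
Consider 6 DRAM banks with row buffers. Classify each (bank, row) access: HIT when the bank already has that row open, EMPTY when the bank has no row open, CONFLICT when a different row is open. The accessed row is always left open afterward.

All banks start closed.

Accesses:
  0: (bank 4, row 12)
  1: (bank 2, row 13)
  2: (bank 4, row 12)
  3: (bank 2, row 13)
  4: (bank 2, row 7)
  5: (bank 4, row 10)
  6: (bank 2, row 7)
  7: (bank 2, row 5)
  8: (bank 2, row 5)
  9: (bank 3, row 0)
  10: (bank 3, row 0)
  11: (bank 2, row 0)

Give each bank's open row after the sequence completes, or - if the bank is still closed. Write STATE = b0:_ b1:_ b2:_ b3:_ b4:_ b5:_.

step 0: bank4 None->12 [EMPTY]
step 1: bank2 None->13 [EMPTY]
step 2: bank4 12->12 [HIT]
step 3: bank2 13->13 [HIT]
step 4: bank2 13->7 [CONFLICT]
step 5: bank4 12->10 [CONFLICT]
step 6: bank2 7->7 [HIT]
step 7: bank2 7->5 [CONFLICT]
step 8: bank2 5->5 [HIT]
step 9: bank3 None->0 [EMPTY]
step 10: bank3 0->0 [HIT]
step 11: bank2 5->0 [CONFLICT]

STATE = b0:- b1:- b2:0 b3:0 b4:10 b5:-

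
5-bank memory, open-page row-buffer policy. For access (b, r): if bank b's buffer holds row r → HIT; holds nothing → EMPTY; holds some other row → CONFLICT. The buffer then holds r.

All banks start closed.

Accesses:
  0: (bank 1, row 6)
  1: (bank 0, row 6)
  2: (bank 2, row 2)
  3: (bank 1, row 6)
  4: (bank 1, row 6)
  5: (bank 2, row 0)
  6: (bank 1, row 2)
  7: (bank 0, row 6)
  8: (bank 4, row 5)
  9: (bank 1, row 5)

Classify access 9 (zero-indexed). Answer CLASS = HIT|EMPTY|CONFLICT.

  [0] b1 r6: no row ⇒ E
  [1] b0 r6: no row ⇒ E
  [2] b2 r2: no row ⇒ E
  [3] b1 r6: had r6 ⇒ H
  [4] b1 r6: had r6 ⇒ H
  [5] b2 r0: had r2 ⇒ C
  [6] b1 r2: had r6 ⇒ C
  [7] b0 r6: had r6 ⇒ H
  [8] b4 r5: no row ⇒ E
  [9] b1 r5: had r2 ⇒ C

CLASS = CONFLICT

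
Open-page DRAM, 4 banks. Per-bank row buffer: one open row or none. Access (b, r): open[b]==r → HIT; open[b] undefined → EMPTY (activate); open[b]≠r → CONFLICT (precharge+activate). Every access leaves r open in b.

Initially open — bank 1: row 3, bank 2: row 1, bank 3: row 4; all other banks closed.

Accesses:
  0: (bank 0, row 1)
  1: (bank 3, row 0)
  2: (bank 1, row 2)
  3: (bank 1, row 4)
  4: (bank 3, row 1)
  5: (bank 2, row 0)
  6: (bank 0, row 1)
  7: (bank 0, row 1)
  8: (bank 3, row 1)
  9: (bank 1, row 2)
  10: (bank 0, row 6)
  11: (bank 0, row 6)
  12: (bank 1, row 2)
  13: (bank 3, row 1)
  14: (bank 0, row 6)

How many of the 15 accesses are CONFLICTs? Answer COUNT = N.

  [0] b0 r1: no row ⇒ E
  [1] b3 r0: had r4 ⇒ C
  [2] b1 r2: had r3 ⇒ C
  [3] b1 r4: had r2 ⇒ C
  [4] b3 r1: had r0 ⇒ C
  [5] b2 r0: had r1 ⇒ C
  [6] b0 r1: had r1 ⇒ H
  [7] b0 r1: had r1 ⇒ H
  [8] b3 r1: had r1 ⇒ H
  [9] b1 r2: had r4 ⇒ C
  [10] b0 r6: had r1 ⇒ C
  [11] b0 r6: had r6 ⇒ H
  [12] b1 r2: had r2 ⇒ H
  [13] b3 r1: had r1 ⇒ H
  [14] b0 r6: had r6 ⇒ H

COUNT = 7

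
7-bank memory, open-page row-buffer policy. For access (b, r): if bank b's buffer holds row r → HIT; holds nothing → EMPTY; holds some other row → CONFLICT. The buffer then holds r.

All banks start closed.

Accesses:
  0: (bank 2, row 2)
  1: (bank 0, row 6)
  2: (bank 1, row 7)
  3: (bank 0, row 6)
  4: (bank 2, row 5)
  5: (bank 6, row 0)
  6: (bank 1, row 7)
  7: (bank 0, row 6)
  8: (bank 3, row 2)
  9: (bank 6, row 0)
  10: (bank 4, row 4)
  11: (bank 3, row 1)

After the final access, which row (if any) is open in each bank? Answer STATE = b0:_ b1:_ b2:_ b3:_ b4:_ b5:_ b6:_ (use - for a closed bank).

STATE = b0:6 b1:7 b2:5 b3:1 b4:4 b5:- b6:0

  [0] b2 r2: no row ⇒ E
  [1] b0 r6: no row ⇒ E
  [2] b1 r7: no row ⇒ E
  [3] b0 r6: had r6 ⇒ H
  [4] b2 r5: had r2 ⇒ C
  [5] b6 r0: no row ⇒ E
  [6] b1 r7: had r7 ⇒ H
  [7] b0 r6: had r6 ⇒ H
  [8] b3 r2: no row ⇒ E
  [9] b6 r0: had r0 ⇒ H
  [10] b4 r4: no row ⇒ E
  [11] b3 r1: had r2 ⇒ C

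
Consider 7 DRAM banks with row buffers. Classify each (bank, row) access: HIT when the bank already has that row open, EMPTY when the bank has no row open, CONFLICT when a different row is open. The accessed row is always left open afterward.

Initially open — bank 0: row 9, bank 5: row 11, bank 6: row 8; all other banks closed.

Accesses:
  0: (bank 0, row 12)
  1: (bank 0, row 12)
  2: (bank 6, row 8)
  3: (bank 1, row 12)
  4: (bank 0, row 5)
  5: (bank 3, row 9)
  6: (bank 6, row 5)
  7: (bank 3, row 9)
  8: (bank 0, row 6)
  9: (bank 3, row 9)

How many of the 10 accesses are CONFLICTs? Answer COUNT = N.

COUNT = 4

step 0: bank0 9->12 [CONFLICT]
step 1: bank0 12->12 [HIT]
step 2: bank6 8->8 [HIT]
step 3: bank1 None->12 [EMPTY]
step 4: bank0 12->5 [CONFLICT]
step 5: bank3 None->9 [EMPTY]
step 6: bank6 8->5 [CONFLICT]
step 7: bank3 9->9 [HIT]
step 8: bank0 5->6 [CONFLICT]
step 9: bank3 9->9 [HIT]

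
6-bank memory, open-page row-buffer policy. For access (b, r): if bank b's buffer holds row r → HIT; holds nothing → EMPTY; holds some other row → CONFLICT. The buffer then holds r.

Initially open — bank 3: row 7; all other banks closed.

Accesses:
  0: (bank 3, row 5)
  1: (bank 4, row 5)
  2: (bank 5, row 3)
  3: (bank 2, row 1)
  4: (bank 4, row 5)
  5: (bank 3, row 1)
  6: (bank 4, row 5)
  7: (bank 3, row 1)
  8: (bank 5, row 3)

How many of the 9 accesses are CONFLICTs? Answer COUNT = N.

COUNT = 2

0: bank 3 row 5 — prev 7 → CONFLICT
1: bank 4 row 5 — prev None → EMPTY
2: bank 5 row 3 — prev None → EMPTY
3: bank 2 row 1 — prev None → EMPTY
4: bank 4 row 5 — prev 5 → HIT
5: bank 3 row 1 — prev 5 → CONFLICT
6: bank 4 row 5 — prev 5 → HIT
7: bank 3 row 1 — prev 1 → HIT
8: bank 5 row 3 — prev 3 → HIT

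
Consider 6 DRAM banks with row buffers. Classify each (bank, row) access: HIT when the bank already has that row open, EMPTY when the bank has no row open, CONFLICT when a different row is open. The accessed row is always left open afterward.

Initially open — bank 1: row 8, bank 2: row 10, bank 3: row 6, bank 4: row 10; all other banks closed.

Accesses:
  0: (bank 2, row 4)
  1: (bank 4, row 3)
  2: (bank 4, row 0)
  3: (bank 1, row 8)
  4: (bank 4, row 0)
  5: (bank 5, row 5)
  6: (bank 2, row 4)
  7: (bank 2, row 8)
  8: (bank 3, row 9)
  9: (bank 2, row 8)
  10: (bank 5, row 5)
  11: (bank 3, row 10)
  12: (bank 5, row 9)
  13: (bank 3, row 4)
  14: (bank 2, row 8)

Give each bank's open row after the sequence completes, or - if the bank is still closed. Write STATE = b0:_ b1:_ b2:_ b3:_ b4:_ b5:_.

0: bank 2 row 4 — prev 10 → CONFLICT
1: bank 4 row 3 — prev 10 → CONFLICT
2: bank 4 row 0 — prev 3 → CONFLICT
3: bank 1 row 8 — prev 8 → HIT
4: bank 4 row 0 — prev 0 → HIT
5: bank 5 row 5 — prev None → EMPTY
6: bank 2 row 4 — prev 4 → HIT
7: bank 2 row 8 — prev 4 → CONFLICT
8: bank 3 row 9 — prev 6 → CONFLICT
9: bank 2 row 8 — prev 8 → HIT
10: bank 5 row 5 — prev 5 → HIT
11: bank 3 row 10 — prev 9 → CONFLICT
12: bank 5 row 9 — prev 5 → CONFLICT
13: bank 3 row 4 — prev 10 → CONFLICT
14: bank 2 row 8 — prev 8 → HIT

STATE = b0:- b1:8 b2:8 b3:4 b4:0 b5:9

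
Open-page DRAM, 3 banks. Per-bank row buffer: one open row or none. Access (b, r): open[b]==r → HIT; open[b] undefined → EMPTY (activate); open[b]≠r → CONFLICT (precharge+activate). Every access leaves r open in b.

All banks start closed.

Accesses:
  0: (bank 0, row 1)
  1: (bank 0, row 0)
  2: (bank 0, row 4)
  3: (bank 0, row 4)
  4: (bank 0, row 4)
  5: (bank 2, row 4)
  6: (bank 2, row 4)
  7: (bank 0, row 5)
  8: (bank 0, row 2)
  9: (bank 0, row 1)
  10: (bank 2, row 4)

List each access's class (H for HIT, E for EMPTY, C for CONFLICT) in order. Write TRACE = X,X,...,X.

step 0: bank0 None->1 [EMPTY]
step 1: bank0 1->0 [CONFLICT]
step 2: bank0 0->4 [CONFLICT]
step 3: bank0 4->4 [HIT]
step 4: bank0 4->4 [HIT]
step 5: bank2 None->4 [EMPTY]
step 6: bank2 4->4 [HIT]
step 7: bank0 4->5 [CONFLICT]
step 8: bank0 5->2 [CONFLICT]
step 9: bank0 2->1 [CONFLICT]
step 10: bank2 4->4 [HIT]

TRACE = E,C,C,H,H,E,H,C,C,C,H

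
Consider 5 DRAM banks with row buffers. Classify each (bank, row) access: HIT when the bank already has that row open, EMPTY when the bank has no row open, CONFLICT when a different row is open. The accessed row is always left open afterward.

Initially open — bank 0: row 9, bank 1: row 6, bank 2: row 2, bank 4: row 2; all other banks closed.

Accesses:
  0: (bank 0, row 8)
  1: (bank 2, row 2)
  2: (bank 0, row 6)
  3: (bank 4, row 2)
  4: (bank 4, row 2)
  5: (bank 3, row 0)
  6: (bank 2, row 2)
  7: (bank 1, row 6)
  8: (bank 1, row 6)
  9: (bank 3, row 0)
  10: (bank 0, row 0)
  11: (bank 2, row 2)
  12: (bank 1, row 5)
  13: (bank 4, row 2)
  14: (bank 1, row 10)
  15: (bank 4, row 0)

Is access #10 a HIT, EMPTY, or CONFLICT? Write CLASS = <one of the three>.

#0 (0,8) C  (was 9)
#1 (2,2) H  (was 2)
#2 (0,6) C  (was 8)
#3 (4,2) H  (was 2)
#4 (4,2) H  (was 2)
#5 (3,0) E
#6 (2,2) H  (was 2)
#7 (1,6) H  (was 6)
#8 (1,6) H  (was 6)
#9 (3,0) H  (was 0)
#10 (0,0) C  (was 6)
#11 (2,2) H  (was 2)
#12 (1,5) C  (was 6)
#13 (4,2) H  (was 2)
#14 (1,10) C  (was 5)
#15 (4,0) C  (was 2)

CLASS = CONFLICT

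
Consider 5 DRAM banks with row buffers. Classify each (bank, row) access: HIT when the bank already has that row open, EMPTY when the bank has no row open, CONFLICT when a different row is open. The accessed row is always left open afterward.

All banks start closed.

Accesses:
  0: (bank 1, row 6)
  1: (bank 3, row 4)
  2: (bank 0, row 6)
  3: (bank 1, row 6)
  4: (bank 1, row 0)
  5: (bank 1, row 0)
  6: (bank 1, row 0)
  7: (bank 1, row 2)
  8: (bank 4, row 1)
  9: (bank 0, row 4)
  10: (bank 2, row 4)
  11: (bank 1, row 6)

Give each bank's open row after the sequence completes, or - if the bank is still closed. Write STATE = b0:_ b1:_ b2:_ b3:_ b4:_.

0: bank 1 row 6 — prev None → EMPTY
1: bank 3 row 4 — prev None → EMPTY
2: bank 0 row 6 — prev None → EMPTY
3: bank 1 row 6 — prev 6 → HIT
4: bank 1 row 0 — prev 6 → CONFLICT
5: bank 1 row 0 — prev 0 → HIT
6: bank 1 row 0 — prev 0 → HIT
7: bank 1 row 2 — prev 0 → CONFLICT
8: bank 4 row 1 — prev None → EMPTY
9: bank 0 row 4 — prev 6 → CONFLICT
10: bank 2 row 4 — prev None → EMPTY
11: bank 1 row 6 — prev 2 → CONFLICT

STATE = b0:4 b1:6 b2:4 b3:4 b4:1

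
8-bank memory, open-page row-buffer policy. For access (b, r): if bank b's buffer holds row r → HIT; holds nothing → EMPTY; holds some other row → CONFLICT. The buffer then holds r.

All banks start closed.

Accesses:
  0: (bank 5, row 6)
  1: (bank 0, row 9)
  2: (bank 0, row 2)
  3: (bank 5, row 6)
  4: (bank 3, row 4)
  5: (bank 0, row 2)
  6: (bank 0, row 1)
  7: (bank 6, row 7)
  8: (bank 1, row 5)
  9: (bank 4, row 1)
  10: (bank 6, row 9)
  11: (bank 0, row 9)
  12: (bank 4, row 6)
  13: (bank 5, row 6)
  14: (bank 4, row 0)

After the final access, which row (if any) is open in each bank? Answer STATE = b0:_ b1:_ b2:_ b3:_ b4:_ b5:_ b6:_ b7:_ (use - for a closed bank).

0: bank 5 row 6 — prev None → EMPTY
1: bank 0 row 9 — prev None → EMPTY
2: bank 0 row 2 — prev 9 → CONFLICT
3: bank 5 row 6 — prev 6 → HIT
4: bank 3 row 4 — prev None → EMPTY
5: bank 0 row 2 — prev 2 → HIT
6: bank 0 row 1 — prev 2 → CONFLICT
7: bank 6 row 7 — prev None → EMPTY
8: bank 1 row 5 — prev None → EMPTY
9: bank 4 row 1 — prev None → EMPTY
10: bank 6 row 9 — prev 7 → CONFLICT
11: bank 0 row 9 — prev 1 → CONFLICT
12: bank 4 row 6 — prev 1 → CONFLICT
13: bank 5 row 6 — prev 6 → HIT
14: bank 4 row 0 — prev 6 → CONFLICT

STATE = b0:9 b1:5 b2:- b3:4 b4:0 b5:6 b6:9 b7:-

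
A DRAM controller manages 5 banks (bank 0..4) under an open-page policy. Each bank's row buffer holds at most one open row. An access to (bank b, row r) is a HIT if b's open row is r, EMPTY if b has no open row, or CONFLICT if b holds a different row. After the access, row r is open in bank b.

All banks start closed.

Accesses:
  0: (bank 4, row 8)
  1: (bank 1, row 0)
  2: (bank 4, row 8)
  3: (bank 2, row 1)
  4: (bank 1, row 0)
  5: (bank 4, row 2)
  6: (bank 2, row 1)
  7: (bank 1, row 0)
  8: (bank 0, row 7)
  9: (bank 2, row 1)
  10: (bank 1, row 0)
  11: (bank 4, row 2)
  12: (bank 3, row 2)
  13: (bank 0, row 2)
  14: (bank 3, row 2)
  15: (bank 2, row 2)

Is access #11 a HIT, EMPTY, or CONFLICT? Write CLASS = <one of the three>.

CLASS = HIT

0: bank 4 row 8 — prev None → EMPTY
1: bank 1 row 0 — prev None → EMPTY
2: bank 4 row 8 — prev 8 → HIT
3: bank 2 row 1 — prev None → EMPTY
4: bank 1 row 0 — prev 0 → HIT
5: bank 4 row 2 — prev 8 → CONFLICT
6: bank 2 row 1 — prev 1 → HIT
7: bank 1 row 0 — prev 0 → HIT
8: bank 0 row 7 — prev None → EMPTY
9: bank 2 row 1 — prev 1 → HIT
10: bank 1 row 0 — prev 0 → HIT
11: bank 4 row 2 — prev 2 → HIT
12: bank 3 row 2 — prev None → EMPTY
13: bank 0 row 2 — prev 7 → CONFLICT
14: bank 3 row 2 — prev 2 → HIT
15: bank 2 row 2 — prev 1 → CONFLICT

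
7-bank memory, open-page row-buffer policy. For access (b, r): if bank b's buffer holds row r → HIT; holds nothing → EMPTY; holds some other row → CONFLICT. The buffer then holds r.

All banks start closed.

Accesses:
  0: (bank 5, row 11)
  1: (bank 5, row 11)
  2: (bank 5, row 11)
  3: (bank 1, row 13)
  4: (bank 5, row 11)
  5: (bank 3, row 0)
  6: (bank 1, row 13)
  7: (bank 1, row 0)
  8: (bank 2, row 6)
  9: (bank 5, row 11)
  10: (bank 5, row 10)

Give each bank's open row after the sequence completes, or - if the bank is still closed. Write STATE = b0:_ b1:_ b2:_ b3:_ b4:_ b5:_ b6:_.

step 0: bank5 None->11 [EMPTY]
step 1: bank5 11->11 [HIT]
step 2: bank5 11->11 [HIT]
step 3: bank1 None->13 [EMPTY]
step 4: bank5 11->11 [HIT]
step 5: bank3 None->0 [EMPTY]
step 6: bank1 13->13 [HIT]
step 7: bank1 13->0 [CONFLICT]
step 8: bank2 None->6 [EMPTY]
step 9: bank5 11->11 [HIT]
step 10: bank5 11->10 [CONFLICT]

STATE = b0:- b1:0 b2:6 b3:0 b4:- b5:10 b6:-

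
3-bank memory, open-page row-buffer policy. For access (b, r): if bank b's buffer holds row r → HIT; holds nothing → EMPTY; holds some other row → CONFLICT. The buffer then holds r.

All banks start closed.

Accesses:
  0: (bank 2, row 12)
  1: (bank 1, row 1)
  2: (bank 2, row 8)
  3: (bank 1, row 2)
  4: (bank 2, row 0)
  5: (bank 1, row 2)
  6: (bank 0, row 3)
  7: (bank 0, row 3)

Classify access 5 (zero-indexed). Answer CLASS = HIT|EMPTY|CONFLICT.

CLASS = HIT

#0 (2,12) E
#1 (1,1) E
#2 (2,8) C  (was 12)
#3 (1,2) C  (was 1)
#4 (2,0) C  (was 8)
#5 (1,2) H  (was 2)
#6 (0,3) E
#7 (0,3) H  (was 3)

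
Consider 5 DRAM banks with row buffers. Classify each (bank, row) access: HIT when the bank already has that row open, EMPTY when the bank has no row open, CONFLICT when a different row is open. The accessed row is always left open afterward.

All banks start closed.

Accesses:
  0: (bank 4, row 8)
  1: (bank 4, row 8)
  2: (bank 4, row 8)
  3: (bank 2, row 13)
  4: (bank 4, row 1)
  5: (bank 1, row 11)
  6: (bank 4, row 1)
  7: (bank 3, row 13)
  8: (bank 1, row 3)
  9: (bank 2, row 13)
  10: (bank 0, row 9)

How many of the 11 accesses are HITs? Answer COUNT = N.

  [0] b4 r8: no row ⇒ E
  [1] b4 r8: had r8 ⇒ H
  [2] b4 r8: had r8 ⇒ H
  [3] b2 r13: no row ⇒ E
  [4] b4 r1: had r8 ⇒ C
  [5] b1 r11: no row ⇒ E
  [6] b4 r1: had r1 ⇒ H
  [7] b3 r13: no row ⇒ E
  [8] b1 r3: had r11 ⇒ C
  [9] b2 r13: had r13 ⇒ H
  [10] b0 r9: no row ⇒ E

COUNT = 4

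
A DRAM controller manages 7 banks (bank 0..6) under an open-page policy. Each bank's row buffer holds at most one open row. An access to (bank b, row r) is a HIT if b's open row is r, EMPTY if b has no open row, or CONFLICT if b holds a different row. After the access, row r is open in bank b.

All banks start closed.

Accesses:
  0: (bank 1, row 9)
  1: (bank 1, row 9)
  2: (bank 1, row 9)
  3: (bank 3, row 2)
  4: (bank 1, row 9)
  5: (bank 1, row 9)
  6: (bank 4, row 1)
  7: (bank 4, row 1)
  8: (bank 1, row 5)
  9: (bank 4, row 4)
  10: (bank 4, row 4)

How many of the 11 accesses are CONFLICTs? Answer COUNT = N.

COUNT = 2

  [0] b1 r9: no row ⇒ E
  [1] b1 r9: had r9 ⇒ H
  [2] b1 r9: had r9 ⇒ H
  [3] b3 r2: no row ⇒ E
  [4] b1 r9: had r9 ⇒ H
  [5] b1 r9: had r9 ⇒ H
  [6] b4 r1: no row ⇒ E
  [7] b4 r1: had r1 ⇒ H
  [8] b1 r5: had r9 ⇒ C
  [9] b4 r4: had r1 ⇒ C
  [10] b4 r4: had r4 ⇒ H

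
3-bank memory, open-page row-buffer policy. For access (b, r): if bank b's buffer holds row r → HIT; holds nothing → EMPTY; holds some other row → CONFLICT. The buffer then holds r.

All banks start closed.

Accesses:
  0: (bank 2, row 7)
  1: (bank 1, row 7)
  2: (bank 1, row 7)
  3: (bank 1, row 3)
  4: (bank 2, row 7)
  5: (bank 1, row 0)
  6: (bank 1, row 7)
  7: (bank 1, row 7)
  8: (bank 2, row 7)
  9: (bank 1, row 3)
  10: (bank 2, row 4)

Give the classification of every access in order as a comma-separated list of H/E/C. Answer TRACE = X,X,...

TRACE = E,E,H,C,H,C,C,H,H,C,C

#0 (2,7) E
#1 (1,7) E
#2 (1,7) H  (was 7)
#3 (1,3) C  (was 7)
#4 (2,7) H  (was 7)
#5 (1,0) C  (was 3)
#6 (1,7) C  (was 0)
#7 (1,7) H  (was 7)
#8 (2,7) H  (was 7)
#9 (1,3) C  (was 7)
#10 (2,4) C  (was 7)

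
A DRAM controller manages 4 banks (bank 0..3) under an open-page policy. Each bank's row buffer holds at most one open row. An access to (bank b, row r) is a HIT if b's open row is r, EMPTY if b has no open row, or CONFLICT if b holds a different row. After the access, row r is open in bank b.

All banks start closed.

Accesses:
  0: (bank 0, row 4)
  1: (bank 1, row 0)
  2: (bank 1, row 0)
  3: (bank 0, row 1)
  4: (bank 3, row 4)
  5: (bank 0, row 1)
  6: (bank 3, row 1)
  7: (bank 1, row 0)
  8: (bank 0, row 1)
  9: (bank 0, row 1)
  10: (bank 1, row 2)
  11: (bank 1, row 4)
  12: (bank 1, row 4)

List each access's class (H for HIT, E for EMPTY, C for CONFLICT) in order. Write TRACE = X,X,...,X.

TRACE = E,E,H,C,E,H,C,H,H,H,C,C,H

0: bank 0 row 4 — prev None → EMPTY
1: bank 1 row 0 — prev None → EMPTY
2: bank 1 row 0 — prev 0 → HIT
3: bank 0 row 1 — prev 4 → CONFLICT
4: bank 3 row 4 — prev None → EMPTY
5: bank 0 row 1 — prev 1 → HIT
6: bank 3 row 1 — prev 4 → CONFLICT
7: bank 1 row 0 — prev 0 → HIT
8: bank 0 row 1 — prev 1 → HIT
9: bank 0 row 1 — prev 1 → HIT
10: bank 1 row 2 — prev 0 → CONFLICT
11: bank 1 row 4 — prev 2 → CONFLICT
12: bank 1 row 4 — prev 4 → HIT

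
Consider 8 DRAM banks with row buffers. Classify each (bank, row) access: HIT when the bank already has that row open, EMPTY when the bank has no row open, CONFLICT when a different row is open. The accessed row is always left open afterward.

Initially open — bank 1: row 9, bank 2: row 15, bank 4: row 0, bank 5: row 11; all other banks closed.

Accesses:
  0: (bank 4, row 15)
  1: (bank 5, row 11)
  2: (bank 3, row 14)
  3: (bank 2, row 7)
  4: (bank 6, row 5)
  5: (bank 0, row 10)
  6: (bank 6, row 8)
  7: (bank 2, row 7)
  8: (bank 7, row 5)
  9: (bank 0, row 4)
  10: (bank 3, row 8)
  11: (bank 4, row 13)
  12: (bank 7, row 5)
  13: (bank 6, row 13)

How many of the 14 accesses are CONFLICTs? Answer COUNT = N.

COUNT = 7

#0 (4,15) C  (was 0)
#1 (5,11) H  (was 11)
#2 (3,14) E
#3 (2,7) C  (was 15)
#4 (6,5) E
#5 (0,10) E
#6 (6,8) C  (was 5)
#7 (2,7) H  (was 7)
#8 (7,5) E
#9 (0,4) C  (was 10)
#10 (3,8) C  (was 14)
#11 (4,13) C  (was 15)
#12 (7,5) H  (was 5)
#13 (6,13) C  (was 8)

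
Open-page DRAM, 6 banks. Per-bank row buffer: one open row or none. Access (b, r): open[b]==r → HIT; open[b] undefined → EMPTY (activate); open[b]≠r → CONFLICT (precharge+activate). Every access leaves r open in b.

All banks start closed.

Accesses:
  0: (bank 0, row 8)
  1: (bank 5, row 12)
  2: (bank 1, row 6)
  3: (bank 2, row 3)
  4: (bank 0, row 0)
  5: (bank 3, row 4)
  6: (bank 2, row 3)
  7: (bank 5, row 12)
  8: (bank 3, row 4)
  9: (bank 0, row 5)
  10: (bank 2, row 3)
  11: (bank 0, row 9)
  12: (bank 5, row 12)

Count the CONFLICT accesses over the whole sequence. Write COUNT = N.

  [0] b0 r8: no row ⇒ E
  [1] b5 r12: no row ⇒ E
  [2] b1 r6: no row ⇒ E
  [3] b2 r3: no row ⇒ E
  [4] b0 r0: had r8 ⇒ C
  [5] b3 r4: no row ⇒ E
  [6] b2 r3: had r3 ⇒ H
  [7] b5 r12: had r12 ⇒ H
  [8] b3 r4: had r4 ⇒ H
  [9] b0 r5: had r0 ⇒ C
  [10] b2 r3: had r3 ⇒ H
  [11] b0 r9: had r5 ⇒ C
  [12] b5 r12: had r12 ⇒ H

COUNT = 3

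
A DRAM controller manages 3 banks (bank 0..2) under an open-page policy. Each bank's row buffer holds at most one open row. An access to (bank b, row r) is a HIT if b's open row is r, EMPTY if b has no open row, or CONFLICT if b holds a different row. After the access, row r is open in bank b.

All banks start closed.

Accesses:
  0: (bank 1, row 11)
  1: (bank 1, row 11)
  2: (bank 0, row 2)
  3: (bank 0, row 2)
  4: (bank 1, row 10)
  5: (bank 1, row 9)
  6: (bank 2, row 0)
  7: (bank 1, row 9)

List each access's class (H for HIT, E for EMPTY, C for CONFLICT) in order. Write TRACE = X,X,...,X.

TRACE = E,H,E,H,C,C,E,H

#0 (1,11) E
#1 (1,11) H  (was 11)
#2 (0,2) E
#3 (0,2) H  (was 2)
#4 (1,10) C  (was 11)
#5 (1,9) C  (was 10)
#6 (2,0) E
#7 (1,9) H  (was 9)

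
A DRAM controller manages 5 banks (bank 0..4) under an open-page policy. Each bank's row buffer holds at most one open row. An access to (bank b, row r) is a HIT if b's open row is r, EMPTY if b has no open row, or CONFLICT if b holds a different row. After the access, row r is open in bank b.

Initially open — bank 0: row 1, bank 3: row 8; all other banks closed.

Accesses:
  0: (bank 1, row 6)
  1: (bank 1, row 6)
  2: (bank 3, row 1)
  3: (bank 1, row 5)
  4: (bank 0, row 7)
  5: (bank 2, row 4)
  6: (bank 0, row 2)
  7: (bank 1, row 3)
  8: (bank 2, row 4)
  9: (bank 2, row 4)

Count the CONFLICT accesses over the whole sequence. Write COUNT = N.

0: bank 1 row 6 — prev None → EMPTY
1: bank 1 row 6 — prev 6 → HIT
2: bank 3 row 1 — prev 8 → CONFLICT
3: bank 1 row 5 — prev 6 → CONFLICT
4: bank 0 row 7 — prev 1 → CONFLICT
5: bank 2 row 4 — prev None → EMPTY
6: bank 0 row 2 — prev 7 → CONFLICT
7: bank 1 row 3 — prev 5 → CONFLICT
8: bank 2 row 4 — prev 4 → HIT
9: bank 2 row 4 — prev 4 → HIT

COUNT = 5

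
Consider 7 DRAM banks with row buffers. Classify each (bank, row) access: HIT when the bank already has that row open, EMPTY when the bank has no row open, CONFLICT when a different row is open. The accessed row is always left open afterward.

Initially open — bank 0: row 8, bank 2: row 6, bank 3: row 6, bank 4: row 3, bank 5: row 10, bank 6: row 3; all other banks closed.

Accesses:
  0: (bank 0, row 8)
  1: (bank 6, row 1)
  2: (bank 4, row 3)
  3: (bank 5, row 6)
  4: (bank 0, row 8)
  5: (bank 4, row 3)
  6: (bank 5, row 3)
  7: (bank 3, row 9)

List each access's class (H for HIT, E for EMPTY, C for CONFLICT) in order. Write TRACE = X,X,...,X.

TRACE = H,C,H,C,H,H,C,C

0: bank 0 row 8 — prev 8 → HIT
1: bank 6 row 1 — prev 3 → CONFLICT
2: bank 4 row 3 — prev 3 → HIT
3: bank 5 row 6 — prev 10 → CONFLICT
4: bank 0 row 8 — prev 8 → HIT
5: bank 4 row 3 — prev 3 → HIT
6: bank 5 row 3 — prev 6 → CONFLICT
7: bank 3 row 9 — prev 6 → CONFLICT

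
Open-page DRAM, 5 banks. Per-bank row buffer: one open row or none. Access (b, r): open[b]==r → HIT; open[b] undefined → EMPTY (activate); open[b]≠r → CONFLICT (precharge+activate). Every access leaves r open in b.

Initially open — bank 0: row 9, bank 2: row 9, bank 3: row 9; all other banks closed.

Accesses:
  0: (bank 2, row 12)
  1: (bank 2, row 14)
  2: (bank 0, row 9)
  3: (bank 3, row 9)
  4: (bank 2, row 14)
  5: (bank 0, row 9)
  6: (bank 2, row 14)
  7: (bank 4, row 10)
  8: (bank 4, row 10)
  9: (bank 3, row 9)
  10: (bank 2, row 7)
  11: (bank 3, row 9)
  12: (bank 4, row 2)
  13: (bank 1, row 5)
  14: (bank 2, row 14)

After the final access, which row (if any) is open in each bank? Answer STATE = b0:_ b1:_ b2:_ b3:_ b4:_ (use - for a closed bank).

STATE = b0:9 b1:5 b2:14 b3:9 b4:2

  [0] b2 r12: had r9 ⇒ C
  [1] b2 r14: had r12 ⇒ C
  [2] b0 r9: had r9 ⇒ H
  [3] b3 r9: had r9 ⇒ H
  [4] b2 r14: had r14 ⇒ H
  [5] b0 r9: had r9 ⇒ H
  [6] b2 r14: had r14 ⇒ H
  [7] b4 r10: no row ⇒ E
  [8] b4 r10: had r10 ⇒ H
  [9] b3 r9: had r9 ⇒ H
  [10] b2 r7: had r14 ⇒ C
  [11] b3 r9: had r9 ⇒ H
  [12] b4 r2: had r10 ⇒ C
  [13] b1 r5: no row ⇒ E
  [14] b2 r14: had r7 ⇒ C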